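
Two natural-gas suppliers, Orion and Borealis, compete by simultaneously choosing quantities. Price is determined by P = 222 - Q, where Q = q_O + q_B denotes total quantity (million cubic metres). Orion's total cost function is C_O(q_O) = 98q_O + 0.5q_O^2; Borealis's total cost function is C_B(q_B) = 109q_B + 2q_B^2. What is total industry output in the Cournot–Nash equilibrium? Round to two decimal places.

49.76

Orion's profit: π_O = (222 - Q)q_O - (98q_O + (1/2)q_O²). Setting ∂π_O/∂q_O = 0: 124 - 3q_O - (q_B) = 0.
Borealis's first-order condition: 113 - 6q_B - (q_O) = 0.
So q_O = (124 - q_B)/3 and q_B = (113 - q_O)/6.
Substituting one into the other gives q_O = 631/17 and q_B = 215/17.
Total output Q = 631/17 + 215/17 = 846/17.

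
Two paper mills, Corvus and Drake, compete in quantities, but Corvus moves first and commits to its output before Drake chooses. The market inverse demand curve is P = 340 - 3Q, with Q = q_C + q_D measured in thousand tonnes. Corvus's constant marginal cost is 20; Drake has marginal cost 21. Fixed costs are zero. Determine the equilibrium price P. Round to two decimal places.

100.25

Solve by backward induction. Given q_C, the follower Drake maximises π_D = (340 - 3q_C - 3q_D)q_D - 21q_D.
Setting the follower's marginal profit to zero, 319 - 3q_C - 6q_D = 0, i.e. q_D = (319 - 3q_C)/6.
Corvus substitutes q_D(q_C) into its own profit: π_C = q_C(340 - 3q_C - (319 - 3q_C)/2) - 20q_C = (361/2 - (3/2)q_C)q_C - 20q_C.
Maximising: ∂π_C/∂q_C = 321/2 - 3q_C = 0, giving q_C = 107/2.
Then q_D = (319 - 3·(107/2))/6 = 317/12.
Total output Q = 959/12, so price P = 340 - 3·(959/12) = 401/4.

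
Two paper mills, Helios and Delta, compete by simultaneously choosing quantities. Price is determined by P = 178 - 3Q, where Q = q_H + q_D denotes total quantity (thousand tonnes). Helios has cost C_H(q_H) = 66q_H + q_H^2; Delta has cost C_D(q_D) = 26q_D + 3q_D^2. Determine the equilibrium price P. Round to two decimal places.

117.03

Helios's profit: π_H = (178 - 3Q)q_H - (66q_H + q_H²). Setting ∂π_H/∂q_H = 0: 112 - 8q_H - 3(q_D) = 0.
Delta's profit: π_D = (178 - 3Q)q_D - (26q_D + 3q_D²). Setting ∂π_D/∂q_D = 0: 152 - 12q_D - 3(q_H) = 0.
Best responses: q_H = (112 - 3q_D)/8, q_D = (152 - 3q_H)/12.
Solving the pair: q_H = 296/29, q_D = 880/87.
Total output Q = 1768/87, so price P = 178 - 3·(1768/87) = 117.0345.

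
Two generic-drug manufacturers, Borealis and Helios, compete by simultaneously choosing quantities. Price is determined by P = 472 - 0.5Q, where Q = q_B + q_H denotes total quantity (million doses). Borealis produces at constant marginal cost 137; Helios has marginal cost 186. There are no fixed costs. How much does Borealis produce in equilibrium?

256

Borealis's profit: π_B = (472 - 0.5Q)q_B - (137q_B). Setting ∂π_B/∂q_B = 0: 335 - q_B - (1/2)(q_H) = 0.
Helios's first-order condition: 286 - q_H - (1/2)(q_B) = 0.
Best responses: q_B = (335 - (1/2)q_H), q_H = (286 - (1/2)q_B).
Solving the pair: q_B = 256, q_H = 158.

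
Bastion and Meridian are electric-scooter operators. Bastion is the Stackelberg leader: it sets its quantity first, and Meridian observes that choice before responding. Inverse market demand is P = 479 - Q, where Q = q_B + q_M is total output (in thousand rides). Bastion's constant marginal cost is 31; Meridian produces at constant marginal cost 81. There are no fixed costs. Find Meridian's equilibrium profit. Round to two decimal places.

5550.25

Solve by backward induction. Given q_B, the follower Meridian maximises π_M = (479 - q_B - q_M)q_M - 81q_M.
∂π_M/∂q_M = 398 - q_B - 2q_M = 0 gives the reaction function q_M = (398 - q_B)/2.
Bastion substitutes q_M(q_B) into its own profit: π_B = q_B(479 - q_B - (398 - q_B)/2) - 31q_B = (280 - (1/2)q_B)q_B - 31q_B.
The leader's first-order condition 249 - q_B = 0 yields q_B = 249.
Then q_M = (398 - 249)/2 = 149/2.
Price P = 479 - 647/2 = 311/2.
Meridian's profit: (311/2 - 81)·(149/2) = 5550.2500.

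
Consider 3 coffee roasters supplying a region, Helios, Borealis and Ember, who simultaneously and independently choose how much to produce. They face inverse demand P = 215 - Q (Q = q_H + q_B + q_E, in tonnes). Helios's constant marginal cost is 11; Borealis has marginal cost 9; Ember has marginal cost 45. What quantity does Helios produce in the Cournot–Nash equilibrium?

59

Helios's profit: π_H = (215 - Q)q_H - (11q_H). Setting ∂π_H/∂q_H = 0: 204 - 2q_H - (q_B + q_E) = 0.
Borealis's profit: π_B = (215 - Q)q_B - (9q_B). Setting ∂π_B/∂q_B = 0: 206 - 2q_B - (q_H + q_E) = 0.
Ember's first-order condition: 170 - 2q_E - (q_H + q_B) = 0.
Adding the 3 conditions: 580 − 2Q − 2Q = 0, i.e. Q = 145.
Back-substituting: q_H = (204 − 145) = 59, q_B = (206 − 145) = 61, q_E = (170 − 145) = 25.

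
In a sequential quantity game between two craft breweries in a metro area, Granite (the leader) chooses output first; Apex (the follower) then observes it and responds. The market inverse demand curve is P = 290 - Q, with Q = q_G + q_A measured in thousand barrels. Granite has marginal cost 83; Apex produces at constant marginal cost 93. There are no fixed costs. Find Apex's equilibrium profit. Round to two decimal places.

Solve by backward induction. Given q_G, the follower Apex maximises π_A = (290 - q_G - q_A)q_A - 93q_A.
Setting the follower's marginal profit to zero, 197 - q_G - 2q_A = 0, i.e. q_A = (197 - q_G)/2.
The leader anticipates this reaction. Substituting into P = 290 - Q gives P = 383/2 - (1/2)q_G, so π_G = (383/2 - (1/2)q_G)q_G - 83q_G.
The leader's first-order condition 217/2 - q_G = 0 yields q_G = 217/2.
Then q_A = (197 - 217/2)/2 = 177/4.
Price P = 290 - 611/4 = 549/4.
Apex's profit: (549/4 - 93)·(177/4) = 1958.0625.

1958.06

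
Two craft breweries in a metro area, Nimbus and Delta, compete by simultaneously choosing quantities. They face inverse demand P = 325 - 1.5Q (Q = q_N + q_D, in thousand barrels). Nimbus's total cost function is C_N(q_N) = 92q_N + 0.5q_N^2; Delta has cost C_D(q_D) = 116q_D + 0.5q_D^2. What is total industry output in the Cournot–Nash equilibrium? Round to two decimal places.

80.36

Nimbus's profit: π_N = (325 - 1.5Q)q_N - (92q_N + (1/2)q_N²). Setting ∂π_N/∂q_N = 0: 233 - 4q_N - (3/2)(q_D) = 0.
Delta's first-order condition: 209 - 4q_D - (3/2)(q_N) = 0.
Rearranging gives the reaction functions q_N = (233 - (3/2)q_D)/4 and q_D = (209 - (3/2)q_N)/4.
Substituting one into the other gives q_N = 44.9818 and q_D = 1946/55.
Total output Q = 44.9818 + 1946/55 = 884/11.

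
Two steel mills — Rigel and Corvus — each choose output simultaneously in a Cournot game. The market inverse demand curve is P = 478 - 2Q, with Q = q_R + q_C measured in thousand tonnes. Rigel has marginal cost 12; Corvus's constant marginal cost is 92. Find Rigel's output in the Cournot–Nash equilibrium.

Rigel's profit: π_R = (478 - 2Q)q_R - (12q_R). Setting ∂π_R/∂q_R = 0: 466 - 4q_R - 2(q_C) = 0.
Corvus's profit: π_C = (478 - 2Q)q_C - (92q_C). Setting ∂π_C/∂q_C = 0: 386 - 4q_C - 2(q_R) = 0.
So q_R = (466 - 2q_C)/4 and q_C = (386 - 2q_R)/4.
Solving the pair: q_R = 91, q_C = 51.

91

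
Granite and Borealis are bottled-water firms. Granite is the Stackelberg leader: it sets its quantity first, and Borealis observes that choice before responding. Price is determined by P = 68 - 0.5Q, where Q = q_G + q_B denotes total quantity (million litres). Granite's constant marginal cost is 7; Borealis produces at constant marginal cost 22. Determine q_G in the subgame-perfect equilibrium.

76

Solve by backward induction. Given q_G, the follower Borealis maximises π_B = (68 - (1/2)q_G - (1/2)q_B)q_B - 22q_B.
Follower FOC: 46 - (1/2)q_G - q_B = 0, so q_B(q_G) = (46 - (1/2)q_G).
Granite substitutes q_B(q_G) into its own profit: π_G = q_G(68 - (1/2)q_G - (46 - (1/2)q_G)/2) - 7q_G = (45 - (1/4)q_G)q_G - 7q_G.
Maximising: ∂π_G/∂q_G = 38 - (1/2)q_G = 0, giving q_G = 76.
Then q_B = (46 - (1/2)·76) = 8.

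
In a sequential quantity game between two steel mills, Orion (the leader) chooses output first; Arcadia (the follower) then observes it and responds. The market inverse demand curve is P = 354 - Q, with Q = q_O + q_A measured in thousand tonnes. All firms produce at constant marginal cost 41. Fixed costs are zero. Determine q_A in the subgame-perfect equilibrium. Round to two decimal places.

78.25

Solve by backward induction. Given q_O, the follower Arcadia maximises π_A = (354 - q_O - q_A)q_A - 41q_A.
Follower FOC: 313 - q_O - 2q_A = 0, so q_A(q_O) = (313 - q_O)/2.
Orion substitutes q_A(q_O) into its own profit: π_O = q_O(354 - q_O - (313 - q_O)/2) - 41q_O = (395/2 - (1/2)q_O)q_O - 41q_O.
The leader's first-order condition 313/2 - q_O = 0 yields q_O = 313/2.
Then q_A = (313 - 313/2)/2 = 313/4.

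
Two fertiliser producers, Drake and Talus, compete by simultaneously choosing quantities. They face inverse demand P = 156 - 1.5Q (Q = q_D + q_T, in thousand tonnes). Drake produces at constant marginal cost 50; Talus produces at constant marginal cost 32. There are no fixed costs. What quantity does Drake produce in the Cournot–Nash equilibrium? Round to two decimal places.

19.56

Drake's profit: π_D = (156 - 1.5Q)q_D - (50q_D). Setting ∂π_D/∂q_D = 0: 106 - 3q_D - (3/2)(q_T) = 0.
Talus's profit: π_T = (156 - 1.5Q)q_T - (32q_T). Setting ∂π_T/∂q_T = 0: 124 - 3q_T - (3/2)(q_D) = 0.
So q_D = (106 - (3/2)q_T)/3 and q_T = (124 - (3/2)q_D)/3.
Solving the pair: q_D = 176/9, q_T = 284/9.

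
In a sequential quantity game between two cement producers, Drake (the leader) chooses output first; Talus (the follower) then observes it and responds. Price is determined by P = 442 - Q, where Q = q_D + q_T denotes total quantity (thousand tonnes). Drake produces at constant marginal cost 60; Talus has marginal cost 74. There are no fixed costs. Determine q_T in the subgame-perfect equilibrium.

85

The follower Talus best-responds to any q_D: π_T = (442 - Q)q_T - 74q_T.
Setting the follower's marginal profit to zero, 368 - q_D - 2q_T = 0, i.e. q_T = (368 - q_D)/2.
Drake substitutes q_T(q_D) into its own profit: π_D = q_D(442 - q_D - (368 - q_D)/2) - 60q_D = (258 - (1/2)q_D)q_D - 60q_D.
Maximising: ∂π_D/∂q_D = 198 - q_D = 0, giving q_D = 198.
Then q_T = (368 - 198)/2 = 85.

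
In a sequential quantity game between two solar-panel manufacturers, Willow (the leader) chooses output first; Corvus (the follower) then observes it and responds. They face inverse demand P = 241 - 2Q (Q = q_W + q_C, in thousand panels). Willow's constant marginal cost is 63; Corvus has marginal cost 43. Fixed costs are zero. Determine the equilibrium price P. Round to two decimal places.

102.50

Solve by backward induction. Given q_W, the follower Corvus maximises π_C = (241 - 2q_W - 2q_C)q_C - 43q_C.
Setting the follower's marginal profit to zero, 198 - 2q_W - 4q_C = 0, i.e. q_C = (198 - 2q_W)/4.
Willow substitutes q_C(q_W) into its own profit: π_W = q_W(241 - 2q_W - (198 - 2q_W)/2) - 63q_W = (142 - q_W)q_W - 63q_W.
Leader FOC: 79 - 2q_W = 0, so q_W = 79/2.
Then q_C = (198 - 2·(79/2))/4 = 119/4.
Total output Q = 277/4, so price P = 241 - 2·(277/4) = 205/2.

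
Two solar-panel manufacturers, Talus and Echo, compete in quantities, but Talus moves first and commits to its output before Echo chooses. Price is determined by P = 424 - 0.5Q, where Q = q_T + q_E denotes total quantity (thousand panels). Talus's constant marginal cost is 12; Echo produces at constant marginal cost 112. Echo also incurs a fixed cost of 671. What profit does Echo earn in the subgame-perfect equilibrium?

The follower Echo best-responds to any q_T: π_E = (424 - 0.5Q)q_E - 112q_E.
Follower FOC: 312 - (1/2)q_T - q_E = 0, so q_E(q_T) = (312 - (1/2)q_T).
Talus substitutes q_E(q_T) into its own profit: π_T = q_T(424 - (1/2)q_T - (312 - (1/2)q_T)/2) - 12q_T = (268 - (1/4)q_T)q_T - 12q_T.
Leader FOC: 256 - (1/2)q_T = 0, so q_T = 512.
Then q_E = (312 - (1/2)·512) = 56.
Price P = 424 - (1/2)·568 = 140.
Echo's profit: (140 - 112)·56 - 671 = 897.

897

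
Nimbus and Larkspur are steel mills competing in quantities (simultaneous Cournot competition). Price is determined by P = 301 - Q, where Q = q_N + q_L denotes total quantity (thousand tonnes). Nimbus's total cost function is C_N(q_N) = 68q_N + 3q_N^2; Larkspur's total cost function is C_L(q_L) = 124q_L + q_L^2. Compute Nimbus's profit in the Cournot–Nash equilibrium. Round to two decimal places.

Nimbus's profit: π_N = (301 - Q)q_N - (68q_N + 3q_N²). Setting ∂π_N/∂q_N = 0: 233 - 8q_N - (q_L) = 0.
Larkspur's first-order condition: 177 - 4q_L - (q_N) = 0.
Rearranging gives the reaction functions q_N = (233 - q_L)/8 and q_L = (177 - q_N)/4.
Solving the pair: q_N = 755/31, q_L = 1183/31.
Price P = 301 - 1938/31 = 238.4839.
Nimbus's profit: 238.4839·(755/31) - 68·(755/31) - 3(755/31)² = 2372.6327.

2372.63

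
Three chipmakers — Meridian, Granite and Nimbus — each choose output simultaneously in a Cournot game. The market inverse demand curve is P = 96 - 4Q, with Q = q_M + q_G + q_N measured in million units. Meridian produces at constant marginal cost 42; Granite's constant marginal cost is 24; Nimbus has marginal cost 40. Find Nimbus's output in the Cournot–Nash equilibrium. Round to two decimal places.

Meridian's profit: π_M = (96 - 4Q)q_M - (42q_M). Setting ∂π_M/∂q_M = 0: 54 - 8q_M - 4(q_G + q_N) = 0.
Granite's profit: π_G = (96 - 4Q)q_G - (24q_G). Setting ∂π_G/∂q_G = 0: 72 - 8q_G - 4(q_M + q_N) = 0.
Nimbus's profit: π_N = (96 - 4Q)q_N - (40q_N). Setting ∂π_N/∂q_N = 0: 56 - 8q_N - 4(q_M + q_G) = 0.
Adding the 3 first-order conditions: 182 − 16Q = 0, so Q = 91/8.
Back-substituting: q_M = (54 − 91/2)/4 = 17/8, q_G = (72 − 91/2)/4 = 53/8, q_N = (56 − 91/2)/4 = 21/8.

2.63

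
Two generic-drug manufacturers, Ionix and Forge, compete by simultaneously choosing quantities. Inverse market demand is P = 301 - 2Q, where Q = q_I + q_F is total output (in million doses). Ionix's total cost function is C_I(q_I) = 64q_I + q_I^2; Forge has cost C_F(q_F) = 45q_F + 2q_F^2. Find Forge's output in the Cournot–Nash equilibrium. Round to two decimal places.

24.14

Ionix's profit: π_I = (301 - 2Q)q_I - (64q_I + q_I²). Setting ∂π_I/∂q_I = 0: 237 - 6q_I - 2(q_F) = 0.
Forge's profit: π_F = (301 - 2Q)q_F - (45q_F + 2q_F²). Setting ∂π_F/∂q_F = 0: 256 - 8q_F - 2(q_I) = 0.
Best responses: q_I = (237 - 2q_F)/6, q_F = (256 - 2q_I)/8.
Solving the pair: q_I = 346/11, q_F = 531/22.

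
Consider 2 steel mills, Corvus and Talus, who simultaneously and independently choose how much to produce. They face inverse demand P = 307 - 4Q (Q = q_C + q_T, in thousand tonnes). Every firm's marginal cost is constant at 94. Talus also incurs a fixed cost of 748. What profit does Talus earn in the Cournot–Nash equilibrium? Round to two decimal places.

512.25

A representative firm's profit is π_i = q_i(307 - 4Q) - 94q_i.
First-order condition (treating rivals' output as given): 213 - 8q_i - 4q_j = 0.
By symmetry each firm produces the same amount; substituting q_j = q_i yields q_i = 213/12 = 71/4.
Price P = 307 - 4·(71/2) = 165.
Talus's profit: (165 - 94)·(71/4) - 748 = 512.2500.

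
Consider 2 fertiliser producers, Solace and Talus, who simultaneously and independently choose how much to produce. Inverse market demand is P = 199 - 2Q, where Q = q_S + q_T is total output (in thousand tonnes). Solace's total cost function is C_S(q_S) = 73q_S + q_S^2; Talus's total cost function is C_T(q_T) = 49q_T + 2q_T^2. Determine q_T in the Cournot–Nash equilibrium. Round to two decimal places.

14.73

Solace's profit: π_S = (199 - 2Q)q_S - (73q_S + q_S²). Setting ∂π_S/∂q_S = 0: 126 - 6q_S - 2(q_T) = 0.
Talus's first-order condition: 150 - 8q_T - 2(q_S) = 0.
Rearranging gives the reaction functions q_S = (126 - 2q_T)/6 and q_T = (150 - 2q_S)/8.
Solving the pair: q_S = 177/11, q_T = 162/11.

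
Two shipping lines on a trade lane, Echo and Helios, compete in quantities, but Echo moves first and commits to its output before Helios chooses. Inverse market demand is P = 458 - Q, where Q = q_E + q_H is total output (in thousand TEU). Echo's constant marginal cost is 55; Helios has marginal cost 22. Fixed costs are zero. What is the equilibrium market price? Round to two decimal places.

147.50

The follower Helios best-responds to any q_E: π_H = (458 - Q)q_H - 22q_H.
∂π_H/∂q_H = 436 - q_E - 2q_H = 0 gives the reaction function q_H = (436 - q_E)/2.
Echo substitutes q_H(q_E) into its own profit: π_E = q_E(458 - q_E - (436 - q_E)/2) - 55q_E = (240 - (1/2)q_E)q_E - 55q_E.
Maximising: ∂π_E/∂q_E = 185 - q_E = 0, giving q_E = 185.
Then q_H = (436 - 185)/2 = 251/2.
Total output Q = 621/2, so price P = 458 - 621/2 = 295/2.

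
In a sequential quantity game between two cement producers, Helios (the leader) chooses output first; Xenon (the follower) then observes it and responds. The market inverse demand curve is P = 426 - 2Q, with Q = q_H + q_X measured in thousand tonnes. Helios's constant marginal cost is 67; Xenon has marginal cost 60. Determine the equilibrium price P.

Solve by backward induction. Given q_H, the follower Xenon maximises π_X = (426 - 2q_H - 2q_X)q_X - 60q_X.
Follower FOC: 366 - 2q_H - 4q_X = 0, so q_X(q_H) = (366 - 2q_H)/4.
The leader anticipates this reaction. Substituting into P = 426 - 2Q gives P = 243 - q_H, so π_H = (243 - q_H)q_H - 67q_H.
The leader's first-order condition 176 - 2q_H = 0 yields q_H = 88.
Then q_X = (366 - 2·88)/4 = 95/2.
Total output Q = 271/2, so price P = 426 - 2·(271/2) = 155.

155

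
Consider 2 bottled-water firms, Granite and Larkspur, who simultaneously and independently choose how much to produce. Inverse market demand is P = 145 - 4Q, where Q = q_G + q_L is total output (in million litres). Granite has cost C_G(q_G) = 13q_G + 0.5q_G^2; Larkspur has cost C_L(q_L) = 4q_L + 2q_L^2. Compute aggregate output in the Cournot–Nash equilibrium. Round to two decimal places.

Granite's profit: π_G = (145 - 4Q)q_G - (13q_G + (1/2)q_G²). Setting ∂π_G/∂q_G = 0: 132 - 9q_G - 4(q_L) = 0.
Larkspur's profit: π_L = (145 - 4Q)q_L - (4q_L + 2q_L²). Setting ∂π_L/∂q_L = 0: 141 - 12q_L - 4(q_G) = 0.
Best responses: q_G = (132 - 4q_L)/9, q_L = (141 - 4q_G)/12.
Solving the pair: q_G = 255/23, q_L = 741/92.
Total output Q = 255/23 + 741/92 = 1761/92.

19.14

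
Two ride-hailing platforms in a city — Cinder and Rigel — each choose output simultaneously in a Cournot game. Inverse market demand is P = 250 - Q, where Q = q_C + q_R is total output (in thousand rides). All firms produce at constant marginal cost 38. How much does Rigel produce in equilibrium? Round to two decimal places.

70.67

A representative firm's profit is π_i = q_i(250 - Q) - 38q_i.
Setting ∂π_i/∂q_i = 0 with rivals' quantities fixed: 212 - 2q_i - q_j = 0.
With identical firms every q_j equals q_i, so q_j = q_i and 212 = 3q_i, giving q_i = 212/3.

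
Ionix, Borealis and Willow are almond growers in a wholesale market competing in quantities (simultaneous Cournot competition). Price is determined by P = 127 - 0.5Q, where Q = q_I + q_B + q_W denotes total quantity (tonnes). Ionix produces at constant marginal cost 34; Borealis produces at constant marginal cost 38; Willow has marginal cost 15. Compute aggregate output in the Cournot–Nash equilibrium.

147

Ionix's profit: π_I = (127 - 0.5Q)q_I - (34q_I). Setting ∂π_I/∂q_I = 0: 93 - q_I - (1/2)(q_B + q_W) = 0.
Borealis's first-order condition: 89 - q_B - (1/2)(q_I + q_W) = 0.
Willow's profit: π_W = (127 - 0.5Q)q_W - (15q_W). Setting ∂π_W/∂q_W = 0: 112 - q_W - (1/2)(q_I + q_B) = 0.
Adding the 3 conditions: 294 − Q − Q = 0, i.e. Q = 147.
Back-substituting: q_I = (93 − 147/2)/(1/2) = 39, q_B = (89 − 147/2)/(1/2) = 31, q_W = (112 − 147/2)/(1/2) = 77.
Total output Q = 39 + 31 + 77 = 147.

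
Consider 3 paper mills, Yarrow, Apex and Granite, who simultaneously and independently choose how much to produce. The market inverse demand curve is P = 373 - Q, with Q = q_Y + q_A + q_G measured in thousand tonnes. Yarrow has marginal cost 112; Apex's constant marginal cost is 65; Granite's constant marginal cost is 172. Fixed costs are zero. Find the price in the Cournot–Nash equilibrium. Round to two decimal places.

Yarrow's profit: π_Y = (373 - Q)q_Y - (112q_Y). Setting ∂π_Y/∂q_Y = 0: 261 - 2q_Y - (q_A + q_G) = 0.
Apex's profit: π_A = (373 - Q)q_A - (65q_A). Setting ∂π_A/∂q_A = 0: 308 - 2q_A - (q_Y + q_G) = 0.
Granite's first-order condition: 201 - 2q_G - (q_Y + q_A) = 0.
Adding the 3 conditions: 770 − 2Q − 2Q = 0, i.e. Q = 385/2.
Back-substituting: q_Y = (261 − 385/2) = 137/2, q_A = (308 − 385/2) = 231/2, q_G = (201 − 385/2) = 17/2.
Total output Q = 385/2, so price P = 373 - 385/2 = 361/2.

180.50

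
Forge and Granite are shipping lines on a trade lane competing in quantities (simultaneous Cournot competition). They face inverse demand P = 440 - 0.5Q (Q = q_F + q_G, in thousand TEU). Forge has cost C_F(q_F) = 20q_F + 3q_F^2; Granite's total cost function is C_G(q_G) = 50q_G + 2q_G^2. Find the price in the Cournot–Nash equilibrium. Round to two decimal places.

Forge's profit: π_F = (440 - 0.5Q)q_F - (20q_F + 3q_F²). Setting ∂π_F/∂q_F = 0: 420 - 7q_F - (1/2)(q_G) = 0.
Granite's first-order condition: 390 - 5q_G - (1/2)(q_F) = 0.
So q_F = (420 - (1/2)q_G)/7 and q_G = (390 - (1/2)q_F)/5.
Substituting one into the other gives q_F = 54.8201 and q_G = 72.5180.
Total output Q = 127.3381, so price P = 440 - (1/2)·127.3381 = 376.3309.

376.33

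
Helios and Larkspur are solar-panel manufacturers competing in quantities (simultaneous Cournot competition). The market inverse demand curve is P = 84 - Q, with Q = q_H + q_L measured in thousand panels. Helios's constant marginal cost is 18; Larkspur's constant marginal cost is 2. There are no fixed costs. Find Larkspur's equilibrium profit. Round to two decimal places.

Helios's profit: π_H = (84 - Q)q_H - (18q_H). Setting ∂π_H/∂q_H = 0: 66 - 2q_H - (q_L) = 0.
Larkspur's first-order condition: 82 - 2q_L - (q_H) = 0.
Rearranging gives the reaction functions q_H = (66 - q_L)/2 and q_L = (82 - q_H)/2.
Solving the pair: q_H = 50/3, q_L = 98/3.
Price P = 84 - 148/3 = 104/3.
Larkspur's profit: (104/3 - 2)·(98/3) = 1067.1111.

1067.11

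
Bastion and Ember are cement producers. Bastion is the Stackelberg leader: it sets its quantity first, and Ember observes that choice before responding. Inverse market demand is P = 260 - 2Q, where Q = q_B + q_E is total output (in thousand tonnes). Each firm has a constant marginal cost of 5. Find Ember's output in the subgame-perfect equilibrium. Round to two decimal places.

Solve by backward induction. Given q_B, the follower Ember maximises π_E = (260 - 2q_B - 2q_E)q_E - 5q_E.
∂π_E/∂q_E = 255 - 2q_B - 4q_E = 0 gives the reaction function q_E = (255 - 2q_B)/4.
The leader anticipates this reaction. Substituting into P = 260 - 2Q gives P = 265/2 - q_B, so π_B = (265/2 - q_B)q_B - 5q_B.
Leader FOC: 255/2 - 2q_B = 0, so q_B = 255/4.
Then q_E = (255 - 2·(255/4))/4 = 255/8.

31.88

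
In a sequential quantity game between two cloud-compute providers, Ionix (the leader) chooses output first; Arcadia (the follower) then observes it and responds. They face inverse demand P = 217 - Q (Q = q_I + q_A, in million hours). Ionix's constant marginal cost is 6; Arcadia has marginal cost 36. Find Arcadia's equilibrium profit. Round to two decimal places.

915.06

The follower Arcadia best-responds to any q_I: π_A = (217 - Q)q_A - 36q_A.
Follower FOC: 181 - q_I - 2q_A = 0, so q_A(q_I) = (181 - q_I)/2.
Ionix substitutes q_A(q_I) into its own profit: π_I = q_I(217 - q_I - (181 - q_I)/2) - 6q_I = (253/2 - (1/2)q_I)q_I - 6q_I.
The leader's first-order condition 241/2 - q_I = 0 yields q_I = 241/2.
Then q_A = (181 - 241/2)/2 = 121/4.
Price P = 217 - 603/4 = 265/4.
Arcadia's profit: (265/4 - 36)·(121/4) = 915.0625.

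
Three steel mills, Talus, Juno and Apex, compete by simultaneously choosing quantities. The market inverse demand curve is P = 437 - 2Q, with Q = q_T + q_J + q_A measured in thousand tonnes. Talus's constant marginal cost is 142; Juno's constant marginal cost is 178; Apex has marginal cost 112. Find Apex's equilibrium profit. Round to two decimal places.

5538.78

Talus's profit: π_T = (437 - 2Q)q_T - (142q_T). Setting ∂π_T/∂q_T = 0: 295 - 4q_T - 2(q_J + q_A) = 0.
Juno's first-order condition: 259 - 4q_J - 2(q_T + q_A) = 0.
Apex's profit: π_A = (437 - 2Q)q_A - (112q_A). Setting ∂π_A/∂q_A = 0: 325 - 4q_A - 2(q_T + q_J) = 0.
Adding the 3 first-order conditions: 879 − 8Q = 0, so Q = 879/8.
Back-substituting: q_T = (295 − 879/4)/2 = 301/8, q_J = (259 − 879/4)/2 = 157/8, q_A = (325 − 879/4)/2 = 421/8.
Price P = 437 - 2·(879/8) = 869/4.
Apex's profit: (869/4 - 112)·(421/8) = 5538.7813.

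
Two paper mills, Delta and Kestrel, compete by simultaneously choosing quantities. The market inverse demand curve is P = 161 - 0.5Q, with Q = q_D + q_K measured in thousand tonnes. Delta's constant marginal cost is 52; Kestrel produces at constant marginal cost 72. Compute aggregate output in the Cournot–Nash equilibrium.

132

Delta's profit: π_D = (161 - 0.5Q)q_D - (52q_D). Setting ∂π_D/∂q_D = 0: 109 - q_D - (1/2)(q_K) = 0.
Kestrel's first-order condition: 89 - q_K - (1/2)(q_D) = 0.
Best responses: q_D = (109 - (1/2)q_K), q_K = (89 - (1/2)q_D).
Solving the pair: q_D = 86, q_K = 46.
Total output Q = 86 + 46 = 132.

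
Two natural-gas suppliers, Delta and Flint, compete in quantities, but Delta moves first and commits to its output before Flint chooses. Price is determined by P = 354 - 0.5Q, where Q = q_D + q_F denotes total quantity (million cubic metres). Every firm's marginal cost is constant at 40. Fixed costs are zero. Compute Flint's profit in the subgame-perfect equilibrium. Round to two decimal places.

12324.50

The follower Flint best-responds to any q_D: π_F = (354 - 0.5Q)q_F - 40q_F.
∂π_F/∂q_F = 314 - (1/2)q_D - q_F = 0 gives the reaction function q_F = (314 - (1/2)q_D).
The leader anticipates this reaction. Substituting into P = 354 - 0.5Q gives P = 197 - (1/4)q_D, so π_D = (197 - (1/4)q_D)q_D - 40q_D.
Maximising: ∂π_D/∂q_D = 157 - (1/2)q_D = 0, giving q_D = 314.
Then q_F = (314 - (1/2)·314) = 157.
Price P = 354 - (1/2)·471 = 237/2.
Flint's profit: (237/2 - 40)·157 = 12324.5000.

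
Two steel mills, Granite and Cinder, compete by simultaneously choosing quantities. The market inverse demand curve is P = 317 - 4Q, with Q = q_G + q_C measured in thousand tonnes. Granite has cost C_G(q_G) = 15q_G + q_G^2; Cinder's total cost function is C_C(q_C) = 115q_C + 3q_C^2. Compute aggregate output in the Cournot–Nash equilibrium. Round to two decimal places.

34.13

Granite's profit: π_G = (317 - 4Q)q_G - (15q_G + q_G²). Setting ∂π_G/∂q_G = 0: 302 - 10q_G - 4(q_C) = 0.
Cinder's first-order condition: 202 - 14q_C - 4(q_G) = 0.
Best responses: q_G = (302 - 4q_C)/10, q_C = (202 - 4q_G)/14.
Solving the pair: q_G = 855/31, q_C = 203/31.
Total output Q = 855/31 + 203/31 = 1058/31.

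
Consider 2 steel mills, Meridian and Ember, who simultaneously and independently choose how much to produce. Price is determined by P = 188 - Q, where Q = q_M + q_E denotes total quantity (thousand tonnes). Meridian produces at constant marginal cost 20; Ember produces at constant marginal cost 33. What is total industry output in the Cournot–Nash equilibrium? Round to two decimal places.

107.67

Meridian's profit: π_M = (188 - Q)q_M - (20q_M). Setting ∂π_M/∂q_M = 0: 168 - 2q_M - (q_E) = 0.
Ember's profit: π_E = (188 - Q)q_E - (33q_E). Setting ∂π_E/∂q_E = 0: 155 - 2q_E - (q_M) = 0.
So q_M = (168 - q_E)/2 and q_E = (155 - q_M)/2.
Substituting one into the other gives q_M = 181/3 and q_E = 142/3.
Total output Q = 181/3 + 142/3 = 323/3.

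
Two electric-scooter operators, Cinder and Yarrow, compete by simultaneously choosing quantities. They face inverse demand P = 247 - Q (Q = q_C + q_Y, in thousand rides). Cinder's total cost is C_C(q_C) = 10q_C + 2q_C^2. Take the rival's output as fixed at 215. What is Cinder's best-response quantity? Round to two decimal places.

3.67

With the rival's output fixed at 215, Cinder's profit is π_C = (247 - 215 - q_C)q_C - (10q_C + 2q_C²) = (32 - q_C)q_C - (10q_C + 2q_C²).
∂π_C/∂q_C = 22 - 6q_C = 0, so q_C = 11/3.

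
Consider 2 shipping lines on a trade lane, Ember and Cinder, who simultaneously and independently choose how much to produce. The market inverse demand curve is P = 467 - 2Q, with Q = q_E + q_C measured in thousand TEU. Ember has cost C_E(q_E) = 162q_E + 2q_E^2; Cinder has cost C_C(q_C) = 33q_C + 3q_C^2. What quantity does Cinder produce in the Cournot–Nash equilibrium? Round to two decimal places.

Ember's profit: π_E = (467 - 2Q)q_E - (162q_E + 2q_E²). Setting ∂π_E/∂q_E = 0: 305 - 8q_E - 2(q_C) = 0.
Cinder's profit: π_C = (467 - 2Q)q_C - (33q_C + 3q_C²). Setting ∂π_C/∂q_C = 0: 434 - 10q_C - 2(q_E) = 0.
Best responses: q_E = (305 - 2q_C)/8, q_C = (434 - 2q_E)/10.
Solving the pair: q_E = 1091/38, q_C = 1431/38.

37.66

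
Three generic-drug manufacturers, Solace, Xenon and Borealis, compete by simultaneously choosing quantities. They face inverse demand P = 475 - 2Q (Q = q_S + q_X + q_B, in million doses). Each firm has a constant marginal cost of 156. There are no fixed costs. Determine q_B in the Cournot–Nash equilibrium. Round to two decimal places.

39.88

A representative firm's profit is π_i = q_i(475 - 2Q) - 156q_i.
First-order condition (treating rivals' output as given): 319 - 4q_i - 2·Σ_{j≠i} q_j = 0.
By symmetry each firm produces the same amount; substituting Σ_{j≠i} q_j = 2q_i yields q_i = 319/8.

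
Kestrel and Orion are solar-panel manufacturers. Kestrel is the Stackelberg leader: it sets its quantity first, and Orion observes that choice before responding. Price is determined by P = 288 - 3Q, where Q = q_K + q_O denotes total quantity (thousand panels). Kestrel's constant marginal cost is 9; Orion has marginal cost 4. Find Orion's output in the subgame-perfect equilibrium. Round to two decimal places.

24.50

The follower Orion best-responds to any q_K: π_O = (288 - 3Q)q_O - 4q_O.
∂π_O/∂q_O = 284 - 3q_K - 6q_O = 0 gives the reaction function q_O = (284 - 3q_K)/6.
The leader anticipates this reaction. Substituting into P = 288 - 3Q gives P = 146 - (3/2)q_K, so π_K = (146 - (3/2)q_K)q_K - 9q_K.
Leader FOC: 137 - 3q_K = 0, so q_K = 137/3.
Then q_O = (284 - 3·(137/3))/6 = 49/2.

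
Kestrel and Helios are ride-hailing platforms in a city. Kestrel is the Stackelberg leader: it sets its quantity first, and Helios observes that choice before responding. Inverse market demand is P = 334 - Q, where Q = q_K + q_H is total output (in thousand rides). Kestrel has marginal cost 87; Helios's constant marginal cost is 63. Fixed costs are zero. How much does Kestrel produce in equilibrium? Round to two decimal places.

The follower Helios best-responds to any q_K: π_H = (334 - Q)q_H - 63q_H.
∂π_H/∂q_H = 271 - q_K - 2q_H = 0 gives the reaction function q_H = (271 - q_K)/2.
Kestrel substitutes q_H(q_K) into its own profit: π_K = q_K(334 - q_K - (271 - q_K)/2) - 87q_K = (397/2 - (1/2)q_K)q_K - 87q_K.
The leader's first-order condition 223/2 - q_K = 0 yields q_K = 223/2.
Then q_H = (271 - 223/2)/2 = 319/4.

111.50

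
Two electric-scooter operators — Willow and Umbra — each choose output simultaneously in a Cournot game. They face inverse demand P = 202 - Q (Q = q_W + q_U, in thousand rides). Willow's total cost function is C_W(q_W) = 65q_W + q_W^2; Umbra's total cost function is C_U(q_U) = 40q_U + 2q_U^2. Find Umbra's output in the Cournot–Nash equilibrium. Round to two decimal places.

Willow's profit: π_W = (202 - Q)q_W - (65q_W + q_W²). Setting ∂π_W/∂q_W = 0: 137 - 4q_W - (q_U) = 0.
Umbra's first-order condition: 162 - 6q_U - (q_W) = 0.
Rearranging gives the reaction functions q_W = (137 - q_U)/4 and q_U = (162 - q_W)/6.
Substituting one into the other gives q_W = 660/23 and q_U = 511/23.

22.22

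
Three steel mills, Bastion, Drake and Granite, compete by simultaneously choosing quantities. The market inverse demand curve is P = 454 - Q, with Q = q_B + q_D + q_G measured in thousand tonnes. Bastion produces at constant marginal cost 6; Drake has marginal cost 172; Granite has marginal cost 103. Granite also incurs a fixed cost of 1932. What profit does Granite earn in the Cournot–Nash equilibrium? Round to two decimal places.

Bastion's profit: π_B = (454 - Q)q_B - (6q_B). Setting ∂π_B/∂q_B = 0: 448 - 2q_B - (q_D + q_G) = 0.
Drake's profit: π_D = (454 - Q)q_D - (172q_D). Setting ∂π_D/∂q_D = 0: 282 - 2q_D - (q_B + q_G) = 0.
Granite's profit: π_G = (454 - Q)q_G - (103q_G). Setting ∂π_G/∂q_G = 0: 351 - 2q_G - (q_B + q_D) = 0.
Adding the 3 conditions: 1081 − 2Q − 2Q = 0, i.e. Q = 1081/4.
Back-substituting: q_B = (448 − 1081/4) = 711/4, q_D = (282 − 1081/4) = 47/4, q_G = (351 − 1081/4) = 323/4.
Price P = 454 - 1081/4 = 735/4.
Granite's profit: (735/4 - 103)·(323/4) - 1932 = 4588.5625.

4588.56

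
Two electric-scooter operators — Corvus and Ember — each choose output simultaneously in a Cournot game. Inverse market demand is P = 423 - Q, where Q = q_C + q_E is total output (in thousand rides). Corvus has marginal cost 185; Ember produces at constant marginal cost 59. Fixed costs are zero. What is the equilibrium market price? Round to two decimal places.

Corvus's profit: π_C = (423 - Q)q_C - (185q_C). Setting ∂π_C/∂q_C = 0: 238 - 2q_C - (q_E) = 0.
Ember's first-order condition: 364 - 2q_E - (q_C) = 0.
Rearranging gives the reaction functions q_C = (238 - q_E)/2 and q_E = (364 - q_C)/2.
Solving the pair: q_C = 112/3, q_E = 490/3.
Total output Q = 602/3, so price P = 423 - 602/3 = 667/3.

222.33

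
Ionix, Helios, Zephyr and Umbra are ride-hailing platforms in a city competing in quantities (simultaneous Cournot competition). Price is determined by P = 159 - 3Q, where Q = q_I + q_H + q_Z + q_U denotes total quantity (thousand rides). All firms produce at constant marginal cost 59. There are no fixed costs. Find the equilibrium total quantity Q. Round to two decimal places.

A representative firm's profit is π_i = q_i(159 - 3Q) - 59q_i.
Setting ∂π_i/∂q_i = 0 with rivals' quantities fixed: 100 - 6q_i - 3·Σ_{j≠i} q_j = 0.
With identical firms every q_j equals q_i, so Σ_{j≠i} q_j = 3q_i and 100 = 15q_i, giving q_i = 20/3.
Total output Q = 20/3 + 20/3 + 20/3 + 20/3 = 80/3.

26.67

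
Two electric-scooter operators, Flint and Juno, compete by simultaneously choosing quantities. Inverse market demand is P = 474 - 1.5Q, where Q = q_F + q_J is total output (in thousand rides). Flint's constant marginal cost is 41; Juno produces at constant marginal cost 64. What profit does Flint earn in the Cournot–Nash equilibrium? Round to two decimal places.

15402.67

Flint's profit: π_F = (474 - 1.5Q)q_F - (41q_F). Setting ∂π_F/∂q_F = 0: 433 - 3q_F - (3/2)(q_J) = 0.
Juno's profit: π_J = (474 - 1.5Q)q_J - (64q_J). Setting ∂π_J/∂q_J = 0: 410 - 3q_J - (3/2)(q_F) = 0.
Rearranging gives the reaction functions q_F = (433 - (3/2)q_J)/3 and q_J = (410 - (3/2)q_F)/3.
Solving the pair: q_F = 304/3, q_J = 86.
Price P = 474 - (3/2)·(562/3) = 193.
Flint's profit: (193 - 41)·(304/3) = 15402.6667.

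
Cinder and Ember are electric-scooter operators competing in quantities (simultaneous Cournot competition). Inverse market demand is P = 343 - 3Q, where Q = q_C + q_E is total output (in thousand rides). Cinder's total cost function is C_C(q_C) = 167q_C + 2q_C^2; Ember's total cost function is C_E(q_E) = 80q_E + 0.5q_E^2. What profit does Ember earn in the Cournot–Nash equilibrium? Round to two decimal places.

Cinder's profit: π_C = (343 - 3Q)q_C - (167q_C + 2q_C²). Setting ∂π_C/∂q_C = 0: 176 - 10q_C - 3(q_E) = 0.
Ember's first-order condition: 263 - 7q_E - 3(q_C) = 0.
Rearranging gives the reaction functions q_C = (176 - 3q_E)/10 and q_E = (263 - 3q_C)/7.
Substituting one into the other gives q_C = 443/61 and q_E = 34.4590.
Price P = 343 - 3·41.7213 = 217.8361.
Ember's profit: 217.8361·34.4590 - 80·34.4590 - (1/2)·34.4590² = 4155.9833.

4155.98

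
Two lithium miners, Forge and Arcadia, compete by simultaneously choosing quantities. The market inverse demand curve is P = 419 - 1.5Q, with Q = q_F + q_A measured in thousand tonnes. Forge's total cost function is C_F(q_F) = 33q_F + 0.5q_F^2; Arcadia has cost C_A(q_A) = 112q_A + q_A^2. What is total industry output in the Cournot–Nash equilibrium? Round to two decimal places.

Forge's profit: π_F = (419 - 1.5Q)q_F - (33q_F + (1/2)q_F²). Setting ∂π_F/∂q_F = 0: 386 - 4q_F - (3/2)(q_A) = 0.
Arcadia's first-order condition: 307 - 5q_A - (3/2)(q_F) = 0.
So q_F = (386 - (3/2)q_A)/4 and q_A = (307 - (3/2)q_F)/5.
Substituting one into the other gives q_F = 82.7887 and q_A = 36.5634.
Total output Q = 82.7887 + 36.5634 = 119.3521.

119.35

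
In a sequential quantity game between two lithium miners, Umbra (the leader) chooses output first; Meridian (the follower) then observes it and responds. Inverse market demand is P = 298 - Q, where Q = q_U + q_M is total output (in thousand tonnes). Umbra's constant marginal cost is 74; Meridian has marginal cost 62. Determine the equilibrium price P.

Solve by backward induction. Given q_U, the follower Meridian maximises π_M = (298 - q_U - q_M)q_M - 62q_M.
Follower FOC: 236 - q_U - 2q_M = 0, so q_M(q_U) = (236 - q_U)/2.
The leader anticipates this reaction. Substituting into P = 298 - Q gives P = 180 - (1/2)q_U, so π_U = (180 - (1/2)q_U)q_U - 74q_U.
The leader's first-order condition 106 - q_U = 0 yields q_U = 106.
Then q_M = (236 - 106)/2 = 65.
Total output Q = 171, so price P = 298 - 171 = 127.

127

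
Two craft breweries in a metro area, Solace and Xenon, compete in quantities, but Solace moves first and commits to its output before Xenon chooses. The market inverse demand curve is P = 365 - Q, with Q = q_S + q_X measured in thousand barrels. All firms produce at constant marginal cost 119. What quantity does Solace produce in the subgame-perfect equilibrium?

123

Solve by backward induction. Given q_S, the follower Xenon maximises π_X = (365 - q_S - q_X)q_X - 119q_X.
Setting the follower's marginal profit to zero, 246 - q_S - 2q_X = 0, i.e. q_X = (246 - q_S)/2.
The leader anticipates this reaction. Substituting into P = 365 - Q gives P = 242 - (1/2)q_S, so π_S = (242 - (1/2)q_S)q_S - 119q_S.
Leader FOC: 123 - q_S = 0, so q_S = 123.
Then q_X = (246 - 123)/2 = 123/2.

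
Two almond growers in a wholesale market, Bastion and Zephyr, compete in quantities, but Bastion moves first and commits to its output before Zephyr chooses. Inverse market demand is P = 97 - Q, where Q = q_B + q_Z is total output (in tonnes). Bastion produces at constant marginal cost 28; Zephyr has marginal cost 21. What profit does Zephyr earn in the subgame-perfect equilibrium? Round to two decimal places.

The follower Zephyr best-responds to any q_B: π_Z = (97 - Q)q_Z - 21q_Z.
Follower FOC: 76 - q_B - 2q_Z = 0, so q_Z(q_B) = (76 - q_B)/2.
Bastion substitutes q_Z(q_B) into its own profit: π_B = q_B(97 - q_B - (76 - q_B)/2) - 28q_B = (59 - (1/2)q_B)q_B - 28q_B.
Leader FOC: 31 - q_B = 0, so q_B = 31.
Then q_Z = (76 - 31)/2 = 45/2.
Price P = 97 - 107/2 = 87/2.
Zephyr's profit: (87/2 - 21)·(45/2) = 506.2500.

506.25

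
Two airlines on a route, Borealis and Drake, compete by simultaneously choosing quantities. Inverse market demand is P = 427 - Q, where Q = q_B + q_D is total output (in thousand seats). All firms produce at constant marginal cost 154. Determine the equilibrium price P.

245

A representative firm's profit is π_i = q_i(427 - Q) - 154q_i.
First-order condition (treating rivals' output as given): 273 - 2q_i - q_j = 0.
By symmetry each firm produces the same amount; substituting q_j = q_i yields q_i = 273/3 = 91.
Total output Q = 182, so price P = 427 - 182 = 245.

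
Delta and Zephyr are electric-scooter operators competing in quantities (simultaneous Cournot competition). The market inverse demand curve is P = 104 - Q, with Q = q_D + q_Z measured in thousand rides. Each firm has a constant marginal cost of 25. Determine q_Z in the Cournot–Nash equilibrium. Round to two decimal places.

Each firm earns π_i = (104 - Q)q_i - 25q_i.
Setting ∂π_i/∂q_i = 0 with rivals' quantities fixed: 79 - 2q_i - q_j = 0.
With identical firms every q_j equals q_i, so q_j = q_i and 79 = 3q_i, giving q_i = 79/3.

26.33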